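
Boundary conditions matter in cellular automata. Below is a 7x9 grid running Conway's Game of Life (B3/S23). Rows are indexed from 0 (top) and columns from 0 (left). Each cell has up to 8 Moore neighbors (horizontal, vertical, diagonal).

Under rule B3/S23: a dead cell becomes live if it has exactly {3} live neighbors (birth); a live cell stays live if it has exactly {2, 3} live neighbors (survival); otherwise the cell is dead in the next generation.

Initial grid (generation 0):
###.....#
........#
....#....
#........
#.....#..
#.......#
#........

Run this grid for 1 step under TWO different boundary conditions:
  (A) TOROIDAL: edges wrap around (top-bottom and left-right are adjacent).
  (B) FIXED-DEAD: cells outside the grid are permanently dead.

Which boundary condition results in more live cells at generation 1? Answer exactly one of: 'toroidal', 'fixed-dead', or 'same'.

Answer: toroidal

Derivation:
Under TOROIDAL boundary, generation 1:
.#......#
.#......#
.........
.........
##.......
##......#
.........
Population = 9

Under FIXED-DEAD boundary, generation 1:
.#.......
.#.......
.........
.........
##.......
##.......
.........
Population = 6

Comparison: toroidal=9, fixed-dead=6 -> toroidal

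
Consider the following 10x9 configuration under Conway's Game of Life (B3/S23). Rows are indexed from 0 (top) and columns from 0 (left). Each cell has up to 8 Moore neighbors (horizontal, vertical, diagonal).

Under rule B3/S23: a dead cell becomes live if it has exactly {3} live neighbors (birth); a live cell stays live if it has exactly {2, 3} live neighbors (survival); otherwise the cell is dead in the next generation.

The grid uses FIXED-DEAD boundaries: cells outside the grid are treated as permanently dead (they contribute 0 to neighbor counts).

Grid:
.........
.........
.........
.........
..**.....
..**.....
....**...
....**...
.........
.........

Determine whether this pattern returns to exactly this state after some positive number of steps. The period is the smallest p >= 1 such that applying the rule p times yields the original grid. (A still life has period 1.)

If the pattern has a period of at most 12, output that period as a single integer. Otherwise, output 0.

Simulating and comparing each generation to the original:
Gen 0 (original, given above): 8 live cells
Gen 1: 6 live cells, differs from original
Gen 2: 8 live cells, MATCHES original -> period = 2

Answer: 2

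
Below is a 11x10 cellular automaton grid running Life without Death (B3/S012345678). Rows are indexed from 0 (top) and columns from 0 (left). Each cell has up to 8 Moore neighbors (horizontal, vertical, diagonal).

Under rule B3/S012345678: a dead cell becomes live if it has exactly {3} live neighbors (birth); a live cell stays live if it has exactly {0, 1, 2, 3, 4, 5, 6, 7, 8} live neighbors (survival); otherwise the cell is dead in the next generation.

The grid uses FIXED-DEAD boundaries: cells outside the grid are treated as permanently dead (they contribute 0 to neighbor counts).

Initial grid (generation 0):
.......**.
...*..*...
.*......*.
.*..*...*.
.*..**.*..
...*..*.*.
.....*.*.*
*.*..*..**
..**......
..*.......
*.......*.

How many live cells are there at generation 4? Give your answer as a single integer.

Simulating step by step:
Generation 0 (given above): 29 live cells
Generation 1: 47 live cells
.......**.
...*..*.*.
.**....**.
***.**.**.
.********.
...*..*.*.
....**.*.*
*******.**
..**......
.***......
*.......*.
Generation 2: 63 live cells
.......**.
..**..*.**
***.**.***
***.**.***
**********
...*..*.**
.*..**.*.*
**********
*.**.*....
.***......
***.....*.
Generation 3: 72 live cells
.......***
..*****.**
***.**.***
***.**.***
**********
*..*..*.**
**..**.*.*
**********
*.**.*.**.
.****.....
****....*.
Generation 4: 80 live cells
...*******
..*****.**
***.**.***
***.**.***
**********
*..*..*.**
**..**.*.*
**********
*.**.*.***
.****..**.
*****...*.
Population at generation 4: 80

Answer: 80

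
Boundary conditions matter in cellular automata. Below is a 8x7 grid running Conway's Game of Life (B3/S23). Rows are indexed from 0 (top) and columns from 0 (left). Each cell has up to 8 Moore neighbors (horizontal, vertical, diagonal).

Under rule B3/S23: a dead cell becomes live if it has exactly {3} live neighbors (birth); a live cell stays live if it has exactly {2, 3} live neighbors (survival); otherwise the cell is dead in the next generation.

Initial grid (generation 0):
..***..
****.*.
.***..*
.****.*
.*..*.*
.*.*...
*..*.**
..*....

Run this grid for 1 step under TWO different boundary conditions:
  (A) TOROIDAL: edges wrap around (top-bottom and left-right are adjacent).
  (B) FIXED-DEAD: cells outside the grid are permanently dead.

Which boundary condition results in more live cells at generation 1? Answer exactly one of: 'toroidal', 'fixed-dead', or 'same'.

Under TOROIDAL boundary, generation 1:
....*..
*....**
......*
....*.*
.*..*..
.*.*...
**.**.*
.**..**
Population = 20

Under FIXED-DEAD boundary, generation 1:
....*..
*....*.
......*
*...*.*
**..*..
**.*..*
.*.**..
.......
Population = 17

Comparison: toroidal=20, fixed-dead=17 -> toroidal

Answer: toroidal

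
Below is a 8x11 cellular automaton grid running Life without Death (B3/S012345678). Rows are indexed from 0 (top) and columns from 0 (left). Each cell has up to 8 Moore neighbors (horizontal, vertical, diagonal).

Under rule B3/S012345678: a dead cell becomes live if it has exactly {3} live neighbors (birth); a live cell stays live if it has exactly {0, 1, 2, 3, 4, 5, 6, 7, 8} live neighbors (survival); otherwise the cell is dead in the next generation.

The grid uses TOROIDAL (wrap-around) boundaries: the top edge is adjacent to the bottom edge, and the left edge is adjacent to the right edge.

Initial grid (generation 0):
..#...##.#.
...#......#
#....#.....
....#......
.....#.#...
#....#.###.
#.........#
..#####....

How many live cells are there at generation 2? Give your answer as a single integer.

Answer: 45

Derivation:
Simulating step by step:
Generation 0 (given above): 23 live cells
Generation 1: 36 live cells
..#...##.#.
...#..#...#
#...##.....
....###....
....##.#...
#....#.###.
##.#...####
.#######..#
Generation 2: 45 live cells
###...#####
...##.##..#
#..###.....
...####....
....##.#...
##...#.###.
##.#...####
.#######..#
Population at generation 2: 45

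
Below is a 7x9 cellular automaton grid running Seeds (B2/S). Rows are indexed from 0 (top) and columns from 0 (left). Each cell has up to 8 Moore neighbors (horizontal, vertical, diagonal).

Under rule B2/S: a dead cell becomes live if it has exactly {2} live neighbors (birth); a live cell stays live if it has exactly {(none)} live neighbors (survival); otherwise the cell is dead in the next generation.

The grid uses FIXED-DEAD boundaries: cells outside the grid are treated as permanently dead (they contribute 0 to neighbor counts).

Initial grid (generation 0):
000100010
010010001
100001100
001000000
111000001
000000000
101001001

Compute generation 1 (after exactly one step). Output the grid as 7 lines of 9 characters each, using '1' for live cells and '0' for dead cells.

Simulating step by step:
Generation 0 (given above): 17 live cells
Generation 1: 19 live cells
(generation 1 grid is the final answer)

Answer: 001010001
101100000
001110010
000101110
000100000
000100011
010000000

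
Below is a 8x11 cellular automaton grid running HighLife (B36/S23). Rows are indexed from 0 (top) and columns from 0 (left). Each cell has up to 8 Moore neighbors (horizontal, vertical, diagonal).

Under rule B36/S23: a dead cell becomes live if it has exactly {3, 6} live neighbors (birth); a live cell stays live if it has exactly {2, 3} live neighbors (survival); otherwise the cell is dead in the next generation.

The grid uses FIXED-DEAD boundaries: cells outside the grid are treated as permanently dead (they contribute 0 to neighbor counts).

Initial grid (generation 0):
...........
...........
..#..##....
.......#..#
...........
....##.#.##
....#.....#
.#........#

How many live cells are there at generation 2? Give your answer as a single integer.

Simulating step by step:
Generation 0 (given above): 14 live cells
Generation 1: 13 live cells
...........
...........
......#....
......#....
......#.###
....##...##
....##....#
...........
Generation 2: 14 live cells
...........
...........
...........
.....##..#.
......###.#
....#.#.#..
....##...##
...........
Population at generation 2: 14

Answer: 14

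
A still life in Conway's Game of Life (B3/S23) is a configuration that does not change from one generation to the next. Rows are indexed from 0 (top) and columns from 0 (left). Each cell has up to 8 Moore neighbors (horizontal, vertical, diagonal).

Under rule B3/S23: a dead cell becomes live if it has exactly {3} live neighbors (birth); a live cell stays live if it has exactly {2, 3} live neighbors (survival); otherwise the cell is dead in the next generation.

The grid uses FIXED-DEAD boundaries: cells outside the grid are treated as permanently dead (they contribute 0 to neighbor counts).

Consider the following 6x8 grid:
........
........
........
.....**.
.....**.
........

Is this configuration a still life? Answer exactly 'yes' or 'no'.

Answer: yes

Derivation:
Compute generation 1 and compare to generation 0 (given above):
Generation 1:
........
........
........
.....**.
.....**.
........
The grids are IDENTICAL -> still life.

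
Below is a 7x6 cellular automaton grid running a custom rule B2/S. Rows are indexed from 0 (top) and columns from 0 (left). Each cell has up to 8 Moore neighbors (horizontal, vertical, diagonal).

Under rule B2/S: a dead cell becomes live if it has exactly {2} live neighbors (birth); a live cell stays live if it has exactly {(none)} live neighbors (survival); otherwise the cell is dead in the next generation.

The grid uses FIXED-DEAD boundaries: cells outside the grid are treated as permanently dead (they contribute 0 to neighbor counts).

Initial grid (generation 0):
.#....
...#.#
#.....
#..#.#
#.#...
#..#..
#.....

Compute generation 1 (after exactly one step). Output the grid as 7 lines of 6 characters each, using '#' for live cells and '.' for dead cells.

Simulating step by step:
Generation 0 (given above): 12 live cells
Generation 1: 14 live cells
(generation 1 grid is the final answer)

Answer: ..#.#.
###.#.
.###.#
..#.#.
......
..#...
.#....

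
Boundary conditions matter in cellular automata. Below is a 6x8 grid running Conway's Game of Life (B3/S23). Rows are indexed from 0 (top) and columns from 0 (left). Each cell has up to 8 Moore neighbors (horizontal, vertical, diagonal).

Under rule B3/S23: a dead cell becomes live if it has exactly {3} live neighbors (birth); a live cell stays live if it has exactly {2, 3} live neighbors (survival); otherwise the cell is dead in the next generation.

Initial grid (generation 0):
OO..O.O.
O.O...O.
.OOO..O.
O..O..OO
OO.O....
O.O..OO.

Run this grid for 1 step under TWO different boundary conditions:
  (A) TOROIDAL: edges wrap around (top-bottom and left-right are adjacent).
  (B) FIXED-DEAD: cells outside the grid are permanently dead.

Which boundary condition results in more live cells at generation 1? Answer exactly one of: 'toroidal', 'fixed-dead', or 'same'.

Under TOROIDAL boundary, generation 1:
O.OO..O.
O.....O.
...O.OO.
...OO.O.
...OOO..
..OOOOO.
Population = 20

Under FIXED-DEAD boundary, generation 1:
OO...O..
O.....OO
O..O.OO.
O..OO.OO
O..OOO.O
O.O.....
Population = 22

Comparison: toroidal=20, fixed-dead=22 -> fixed-dead

Answer: fixed-dead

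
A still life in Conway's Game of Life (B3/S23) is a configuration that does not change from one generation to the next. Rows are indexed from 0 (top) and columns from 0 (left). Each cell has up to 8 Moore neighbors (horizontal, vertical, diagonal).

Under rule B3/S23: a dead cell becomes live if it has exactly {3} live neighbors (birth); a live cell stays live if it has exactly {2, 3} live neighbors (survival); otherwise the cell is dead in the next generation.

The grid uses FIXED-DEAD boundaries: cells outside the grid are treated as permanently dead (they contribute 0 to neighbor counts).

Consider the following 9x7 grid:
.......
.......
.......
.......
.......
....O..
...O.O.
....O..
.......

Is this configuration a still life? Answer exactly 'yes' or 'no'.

Answer: yes

Derivation:
Compute generation 1 and compare to generation 0 (given above):
Generation 1:
.......
.......
.......
.......
.......
....O..
...O.O.
....O..
.......
The grids are IDENTICAL -> still life.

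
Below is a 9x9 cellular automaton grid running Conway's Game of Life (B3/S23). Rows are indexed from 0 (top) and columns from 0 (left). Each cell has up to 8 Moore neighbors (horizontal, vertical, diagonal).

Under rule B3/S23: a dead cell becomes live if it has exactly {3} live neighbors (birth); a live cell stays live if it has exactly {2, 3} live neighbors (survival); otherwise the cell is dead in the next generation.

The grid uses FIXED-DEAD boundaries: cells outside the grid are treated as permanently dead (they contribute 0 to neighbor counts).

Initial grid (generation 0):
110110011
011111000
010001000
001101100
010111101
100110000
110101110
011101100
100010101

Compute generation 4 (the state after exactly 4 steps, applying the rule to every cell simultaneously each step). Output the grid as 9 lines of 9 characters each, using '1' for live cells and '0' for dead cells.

Simulating step by step:
Generation 0 (given above): 41 live cells
Generation 1: 22 live cells
110001000
000001100
010000000
010100010
010000110
100000000
100000010
000100000
011110110
Generation 2: 29 live cells
000001100
110001100
001000100
110000110
111000110
110000110
000000000
010110110
001110000
Generation 3: 23 live cells
000001100
010000010
001000000
100001000
001001001
101000110
111001000
000011000
001011000
Generation 4: 22 live cells
(generation 4 grid is the final answer)

Answer: 000000100
000000100
010000000
010000000
000001010
101101110
101111000
001000100
000111000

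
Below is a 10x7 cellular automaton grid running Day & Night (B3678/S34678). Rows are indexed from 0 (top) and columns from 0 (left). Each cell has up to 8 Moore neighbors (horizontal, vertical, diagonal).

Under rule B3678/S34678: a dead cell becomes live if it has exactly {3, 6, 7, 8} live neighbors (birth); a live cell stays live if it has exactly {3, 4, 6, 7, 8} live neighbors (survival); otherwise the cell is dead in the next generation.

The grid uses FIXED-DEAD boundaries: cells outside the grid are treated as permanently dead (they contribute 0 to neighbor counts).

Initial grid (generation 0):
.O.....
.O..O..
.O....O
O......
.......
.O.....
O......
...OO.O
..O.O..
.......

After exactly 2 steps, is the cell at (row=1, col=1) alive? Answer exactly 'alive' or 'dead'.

Simulating step by step:
Generation 0 (given above): 13 live cells
Generation 1: 6 live cells
.......
O.O....
O......
.......
.......
.......
.......
...O.O.
.....O.
.......
Generation 2: 4 live cells
.......
.O.....
.O.....
.......
.......
.......
.......
....O..
....O..
.......

Cell (1,1) at generation 2: 1 -> alive

Answer: alive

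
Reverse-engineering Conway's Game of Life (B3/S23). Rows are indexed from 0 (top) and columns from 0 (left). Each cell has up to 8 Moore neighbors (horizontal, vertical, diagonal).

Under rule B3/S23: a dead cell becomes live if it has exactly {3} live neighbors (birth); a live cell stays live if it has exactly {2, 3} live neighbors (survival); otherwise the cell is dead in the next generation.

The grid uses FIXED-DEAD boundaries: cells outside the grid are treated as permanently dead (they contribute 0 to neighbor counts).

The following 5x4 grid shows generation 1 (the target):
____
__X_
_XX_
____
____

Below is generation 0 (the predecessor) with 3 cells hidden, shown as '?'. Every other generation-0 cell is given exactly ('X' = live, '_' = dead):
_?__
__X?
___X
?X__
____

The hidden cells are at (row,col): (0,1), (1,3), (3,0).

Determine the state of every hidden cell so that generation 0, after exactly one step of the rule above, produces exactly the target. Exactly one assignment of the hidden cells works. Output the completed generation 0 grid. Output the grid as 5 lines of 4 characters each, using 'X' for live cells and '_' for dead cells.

Answer: _X__
__X_
___X
XX__
____

Derivation:
Hidden generation-0 cells (in order): (0,1), (1,3), (3,0).
A hidden cell only influences target cells in its own 3x3 neighborhood. Try each of the 2^3 = 8 assignments, step the completed generation 0 forward once under B3/S23, and compare with the target:
  (0,1)=_ (1,3)=_ (3,0)=_ -> step gives (1,2)='_' but target has 'X' -> reject
  (0,1)=_ (1,3)=_ (3,0)=X -> step gives (1,2)='_' but target has 'X' -> reject
  (0,1)=_ (1,3)=X (3,0)=_ -> step gives (1,3)='X' but target has '_' -> reject
  (0,1)=_ (1,3)=X (3,0)=X -> step gives (1,3)='X' but target has '_' -> reject
  (0,1)=X (1,3)=_ (3,0)=_ -> step gives (2,1)='_' but target has 'X' -> reject
  (0,1)=X (1,3)=_ (3,0)=X -> step reproduces the target at every cell -> ACCEPT
  (0,1)=X (1,3)=X (3,0)=_ -> step gives (0,2)='X' but target has '_' -> reject
  (0,1)=X (1,3)=X (3,0)=X -> step gives (0,2)='X' but target has '_' -> reject
Unique solution: (0,1)=live, (1,3)=dead, (3,0)=live.
Check: live-neighbor counts of every cell in the completed generation 0:
1121
1222
2331
1121
2210
Applying B3/S23 to generation 0 with these counts gives:
____
__X_
_XX_
____
____
which matches the target exactly.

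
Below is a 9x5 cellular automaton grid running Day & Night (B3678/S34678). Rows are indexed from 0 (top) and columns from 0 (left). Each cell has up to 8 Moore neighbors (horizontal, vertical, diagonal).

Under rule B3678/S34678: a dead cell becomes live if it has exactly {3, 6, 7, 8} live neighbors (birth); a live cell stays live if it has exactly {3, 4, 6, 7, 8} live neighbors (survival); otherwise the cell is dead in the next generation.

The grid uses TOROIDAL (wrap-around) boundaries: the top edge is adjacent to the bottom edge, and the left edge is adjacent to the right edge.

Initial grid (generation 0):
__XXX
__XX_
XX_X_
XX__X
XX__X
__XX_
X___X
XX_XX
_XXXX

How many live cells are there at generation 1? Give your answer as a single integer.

Answer: 22

Derivation:
Simulating step by step:
Generation 0 (given above): 26 live cells
Generation 1: 22 live cells
X_XXX
X____
XX_X_
X__X_
_X__X
___X_
X____
XX__X
XXXXX
Population at generation 1: 22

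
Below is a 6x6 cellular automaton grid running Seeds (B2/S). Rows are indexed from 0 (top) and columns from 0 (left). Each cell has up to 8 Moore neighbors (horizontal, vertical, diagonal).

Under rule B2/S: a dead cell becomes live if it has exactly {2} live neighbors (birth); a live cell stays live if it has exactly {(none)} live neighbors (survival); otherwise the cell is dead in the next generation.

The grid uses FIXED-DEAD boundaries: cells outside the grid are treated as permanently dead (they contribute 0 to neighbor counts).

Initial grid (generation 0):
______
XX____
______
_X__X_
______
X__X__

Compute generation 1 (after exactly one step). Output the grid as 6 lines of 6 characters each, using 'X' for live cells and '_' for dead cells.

Answer: XX____
______
__X___
______
XXXXX_
______

Derivation:
Simulating step by step:
Generation 0 (given above): 6 live cells
Generation 1: 8 live cells
(generation 1 grid is the final answer)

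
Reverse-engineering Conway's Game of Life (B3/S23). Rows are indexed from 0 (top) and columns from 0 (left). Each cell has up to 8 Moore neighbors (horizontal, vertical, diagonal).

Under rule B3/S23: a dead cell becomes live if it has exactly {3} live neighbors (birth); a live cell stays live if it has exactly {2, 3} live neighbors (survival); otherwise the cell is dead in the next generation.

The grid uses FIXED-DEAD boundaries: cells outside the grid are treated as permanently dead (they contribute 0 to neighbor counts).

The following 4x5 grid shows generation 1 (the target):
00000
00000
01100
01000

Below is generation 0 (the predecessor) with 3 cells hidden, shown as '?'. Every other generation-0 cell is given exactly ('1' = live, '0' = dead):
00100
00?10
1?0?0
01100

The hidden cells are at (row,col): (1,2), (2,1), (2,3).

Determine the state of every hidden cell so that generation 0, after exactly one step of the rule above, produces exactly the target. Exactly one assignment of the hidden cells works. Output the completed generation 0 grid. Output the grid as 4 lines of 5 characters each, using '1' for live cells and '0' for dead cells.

Hidden generation-0 cells (in order): (1,2), (2,1), (2,3).
A hidden cell only influences target cells in its own 3x3 neighborhood. Try each of the 2^3 = 8 assignments, step the completed generation 0 forward once under B3/S23, and compare with the target:
  (1,2)=0 (2,1)=0 (2,3)=0 -> step reproduces the target at every cell -> ACCEPT
  (1,2)=0 (2,1)=0 (2,3)=1 -> step gives (1,2)='1' but target has '0' -> reject
  (1,2)=0 (2,1)=1 (2,3)=0 -> step gives (1,1)='1' but target has '0' -> reject
  (1,2)=0 (2,1)=1 (2,3)=1 -> step gives (1,1)='1' but target has '0' -> reject
  (1,2)=1 (2,1)=0 (2,3)=0 -> step gives (0,2)='1' but target has '0' -> reject
  (1,2)=1 (2,1)=0 (2,3)=1 -> step gives (0,2)='1' but target has '0' -> reject
  (1,2)=1 (2,1)=1 (2,3)=0 -> step gives (0,2)='1' but target has '0' -> reject
  (1,2)=1 (2,1)=1 (2,3)=1 -> step gives (0,2)='1' but target has '0' -> reject
Unique solution: (1,2)=dead, (2,1)=dead, (2,3)=dead.
Check: live-neighbor counts of every cell in the completed generation 0:
01121
12211
13321
22110
Applying B3/S23 to generation 0 with these counts gives:
00000
00000
01100
01000
which matches the target exactly.

Answer: 00100
00010
10000
01100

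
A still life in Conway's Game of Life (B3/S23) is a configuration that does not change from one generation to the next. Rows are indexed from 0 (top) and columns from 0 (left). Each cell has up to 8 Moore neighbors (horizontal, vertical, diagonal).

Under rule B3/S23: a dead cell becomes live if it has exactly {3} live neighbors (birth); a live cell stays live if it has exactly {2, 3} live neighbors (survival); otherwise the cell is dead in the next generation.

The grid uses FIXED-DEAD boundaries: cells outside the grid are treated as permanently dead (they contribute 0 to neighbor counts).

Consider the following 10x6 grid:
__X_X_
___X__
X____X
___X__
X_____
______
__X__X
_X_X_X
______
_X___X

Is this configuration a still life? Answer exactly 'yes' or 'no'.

Answer: no

Derivation:
Compute generation 1 and compare to generation 0 (given above):
Generation 1:
___X__
___XX_
____X_
______
______
______
__X_X_
__X_X_
__X_X_
______
Cell (0,2) differs: gen0=1 vs gen1=0 -> NOT a still life.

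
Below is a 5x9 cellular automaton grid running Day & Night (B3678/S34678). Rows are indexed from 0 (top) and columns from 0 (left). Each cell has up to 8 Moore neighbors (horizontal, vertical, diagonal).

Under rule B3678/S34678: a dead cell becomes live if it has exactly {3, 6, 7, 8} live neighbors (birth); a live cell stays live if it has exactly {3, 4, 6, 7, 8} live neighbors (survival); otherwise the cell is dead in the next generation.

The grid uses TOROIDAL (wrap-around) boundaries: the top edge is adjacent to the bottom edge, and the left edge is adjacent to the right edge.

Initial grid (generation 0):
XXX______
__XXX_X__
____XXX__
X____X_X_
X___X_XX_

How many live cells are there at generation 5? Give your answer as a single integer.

Simulating step by step:
Generation 0 (given above): 17 live cells
Generation 1: 17 live cells
_XX_X_XXX
__XXX____
____X_XX_
______XX_
X____XX__
Generation 2: 17 live cells
XXX_X_XX_
_XX_X___X
______XX_
_______XX
_X___X_X_
Generation 3: 14 live cells
X_X___XX_
_XX_____X
X______X_
_______XX
_XX____X_
Generation 4: 19 live cells
XXXX___X_
_X____X_X
XX_____X_
XX____XXX
XX_____X_
Generation 5: 18 live cells
__X___XX_
X_______X
XXX_____X
X_X___XXX
XX_____XX
Population at generation 5: 18

Answer: 18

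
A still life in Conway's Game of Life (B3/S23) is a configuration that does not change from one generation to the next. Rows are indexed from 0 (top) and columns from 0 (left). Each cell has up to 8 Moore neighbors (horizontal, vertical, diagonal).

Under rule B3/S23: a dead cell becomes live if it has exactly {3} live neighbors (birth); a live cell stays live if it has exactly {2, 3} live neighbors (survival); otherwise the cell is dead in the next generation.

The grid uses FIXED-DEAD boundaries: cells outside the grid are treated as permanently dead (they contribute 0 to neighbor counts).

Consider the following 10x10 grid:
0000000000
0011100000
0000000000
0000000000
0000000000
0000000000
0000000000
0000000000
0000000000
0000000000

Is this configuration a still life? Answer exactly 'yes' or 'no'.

Answer: no

Derivation:
Compute generation 1 and compare to generation 0 (given above):
Generation 1:
0001000000
0001000000
0001000000
0000000000
0000000000
0000000000
0000000000
0000000000
0000000000
0000000000
Cell (0,3) differs: gen0=0 vs gen1=1 -> NOT a still life.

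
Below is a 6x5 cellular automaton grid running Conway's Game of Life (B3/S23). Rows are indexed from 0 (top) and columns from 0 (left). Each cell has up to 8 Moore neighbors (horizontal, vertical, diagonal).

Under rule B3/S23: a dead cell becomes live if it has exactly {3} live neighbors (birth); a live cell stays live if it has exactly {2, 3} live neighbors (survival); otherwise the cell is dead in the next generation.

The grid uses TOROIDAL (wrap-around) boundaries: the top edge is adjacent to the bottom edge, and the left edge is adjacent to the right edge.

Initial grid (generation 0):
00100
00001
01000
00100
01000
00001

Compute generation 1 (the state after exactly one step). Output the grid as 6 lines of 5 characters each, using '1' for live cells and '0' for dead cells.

Answer: 00010
00000
00000
01100
00000
00000

Derivation:
Simulating step by step:
Generation 0 (given above): 6 live cells
Generation 1: 3 live cells
(generation 1 grid is the final answer)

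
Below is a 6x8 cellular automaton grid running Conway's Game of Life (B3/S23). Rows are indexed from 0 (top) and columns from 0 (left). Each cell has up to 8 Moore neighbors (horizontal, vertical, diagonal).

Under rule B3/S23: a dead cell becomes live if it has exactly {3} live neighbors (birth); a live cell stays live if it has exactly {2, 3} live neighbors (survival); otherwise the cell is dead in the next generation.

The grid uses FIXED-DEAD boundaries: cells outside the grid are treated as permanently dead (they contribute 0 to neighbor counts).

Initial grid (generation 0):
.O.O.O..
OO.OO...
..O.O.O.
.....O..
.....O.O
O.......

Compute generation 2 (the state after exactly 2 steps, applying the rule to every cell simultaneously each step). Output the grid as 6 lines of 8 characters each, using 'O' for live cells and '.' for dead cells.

Answer: OOO.....
...O....
OOOOOO..
...OOO..
.....O..
........

Derivation:
Simulating step by step:
Generation 0 (given above): 14 live cells
Generation 1: 11 live cells
OO.O....
OO......
.OO.O...
....OO..
......O.
........
Generation 2: 14 live cells
(generation 2 grid is the final answer)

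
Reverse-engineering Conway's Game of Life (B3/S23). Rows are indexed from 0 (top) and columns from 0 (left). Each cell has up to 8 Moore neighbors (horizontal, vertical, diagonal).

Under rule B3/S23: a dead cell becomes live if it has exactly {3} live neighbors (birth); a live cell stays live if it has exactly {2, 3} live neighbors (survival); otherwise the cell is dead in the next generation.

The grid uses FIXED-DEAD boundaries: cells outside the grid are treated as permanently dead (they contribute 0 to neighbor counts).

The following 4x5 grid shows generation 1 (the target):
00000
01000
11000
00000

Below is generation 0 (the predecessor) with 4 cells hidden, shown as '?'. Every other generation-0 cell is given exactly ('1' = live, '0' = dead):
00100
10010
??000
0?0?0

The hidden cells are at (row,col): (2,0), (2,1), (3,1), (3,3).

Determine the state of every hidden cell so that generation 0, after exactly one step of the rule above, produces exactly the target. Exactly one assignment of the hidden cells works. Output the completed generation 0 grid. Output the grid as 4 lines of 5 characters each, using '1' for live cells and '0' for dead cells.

Hidden generation-0 cells (in order): (2,0), (2,1), (3,1), (3,3).
A hidden cell only influences target cells in its own 3x3 neighborhood. Try each of the 2^4 = 16 assignments, step the completed generation 0 forward once under B3/S23, and compare with the target:
  (2,0)=0 (2,1)=0 (3,1)=0 (3,3)=0 -> step gives (1,1)='0' but target has '1' -> reject
  (2,0)=0 (2,1)=0 (3,1)=0 (3,3)=1 -> step gives (1,1)='0' but target has '1' -> reject
  (2,0)=0 (2,1)=0 (3,1)=1 (3,3)=0 -> step gives (1,1)='0' but target has '1' -> reject
  (2,0)=0 (2,1)=0 (3,1)=1 (3,3)=1 -> step gives (1,1)='0' but target has '1' -> reject
  (2,0)=0 (2,1)=1 (3,1)=0 (3,3)=0 -> step gives (1,2)='1' but target has '0' -> reject
  (2,0)=0 (2,1)=1 (3,1)=0 (3,3)=1 -> step gives (1,2)='1' but target has '0' -> reject
  (2,0)=0 (2,1)=1 (3,1)=1 (3,3)=0 -> step gives (1,2)='1' but target has '0' -> reject
  (2,0)=0 (2,1)=1 (3,1)=1 (3,3)=1 -> step gives (1,2)='1' but target has '0' -> reject
  (2,0)=1 (2,1)=0 (3,1)=0 (3,3)=0 -> step gives (2,0)='0' but target has '1' -> reject
  (2,0)=1 (2,1)=0 (3,1)=0 (3,3)=1 -> step gives (2,0)='0' but target has '1' -> reject
  (2,0)=1 (2,1)=0 (3,1)=1 (3,3)=0 -> step reproduces the target at every cell -> ACCEPT
  (2,0)=1 (2,1)=0 (3,1)=1 (3,3)=1 -> step gives (2,2)='1' but target has '0' -> reject
  (2,0)=1 (2,1)=1 (3,1)=0 (3,3)=0 -> step gives (1,0)='1' but target has '0' -> reject
  (2,0)=1 (2,1)=1 (3,1)=0 (3,3)=1 -> step gives (1,0)='1' but target has '0' -> reject
  (2,0)=1 (2,1)=1 (3,1)=1 (3,3)=0 -> step gives (1,0)='1' but target has '0' -> reject
  (2,0)=1 (2,1)=1 (3,1)=1 (3,3)=1 -> step gives (1,0)='1' but target has '0' -> reject
Unique solution: (2,0)=live, (2,1)=dead, (3,1)=live, (3,3)=dead.
Check: live-neighbor counts of every cell in the completed generation 0:
12121
13211
23211
21100
Applying B3/S23 to generation 0 with these counts gives:
00000
01000
11000
00000
which matches the target exactly.

Answer: 00100
10010
10000
01000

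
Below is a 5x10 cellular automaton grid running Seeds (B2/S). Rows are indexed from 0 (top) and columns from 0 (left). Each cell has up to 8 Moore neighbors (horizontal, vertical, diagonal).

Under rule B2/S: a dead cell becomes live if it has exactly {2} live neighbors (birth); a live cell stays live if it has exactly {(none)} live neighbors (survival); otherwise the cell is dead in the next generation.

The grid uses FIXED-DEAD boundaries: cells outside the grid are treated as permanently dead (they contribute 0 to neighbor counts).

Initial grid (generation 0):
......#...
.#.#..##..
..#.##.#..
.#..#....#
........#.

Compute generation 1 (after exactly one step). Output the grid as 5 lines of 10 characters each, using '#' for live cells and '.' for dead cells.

Answer: ..#..#....
........#.
#.........
..#...##..
.........#

Derivation:
Simulating step by step:
Generation 0 (given above): 13 live cells
Generation 1: 8 live cells
(generation 1 grid is the final answer)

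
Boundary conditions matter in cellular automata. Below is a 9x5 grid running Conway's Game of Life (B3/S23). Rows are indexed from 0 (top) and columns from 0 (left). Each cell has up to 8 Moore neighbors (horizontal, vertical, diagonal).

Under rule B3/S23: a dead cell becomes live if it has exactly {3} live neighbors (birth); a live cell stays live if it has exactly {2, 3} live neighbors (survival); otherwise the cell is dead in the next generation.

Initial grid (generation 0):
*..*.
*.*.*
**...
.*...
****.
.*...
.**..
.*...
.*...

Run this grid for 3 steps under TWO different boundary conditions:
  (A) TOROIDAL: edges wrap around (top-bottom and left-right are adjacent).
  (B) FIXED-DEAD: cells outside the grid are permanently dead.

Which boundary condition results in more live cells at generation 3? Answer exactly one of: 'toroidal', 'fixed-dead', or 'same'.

Under TOROIDAL boundary, generation 3:
.....
.....
*...*
*....
.*...
.....
.....
*...*
....*
Population = 7

Under FIXED-DEAD boundary, generation 3:
..*..
.*.**
.***.
..*..
.*...
.....
*.**.
.....
.....
Population = 12

Comparison: toroidal=7, fixed-dead=12 -> fixed-dead

Answer: fixed-dead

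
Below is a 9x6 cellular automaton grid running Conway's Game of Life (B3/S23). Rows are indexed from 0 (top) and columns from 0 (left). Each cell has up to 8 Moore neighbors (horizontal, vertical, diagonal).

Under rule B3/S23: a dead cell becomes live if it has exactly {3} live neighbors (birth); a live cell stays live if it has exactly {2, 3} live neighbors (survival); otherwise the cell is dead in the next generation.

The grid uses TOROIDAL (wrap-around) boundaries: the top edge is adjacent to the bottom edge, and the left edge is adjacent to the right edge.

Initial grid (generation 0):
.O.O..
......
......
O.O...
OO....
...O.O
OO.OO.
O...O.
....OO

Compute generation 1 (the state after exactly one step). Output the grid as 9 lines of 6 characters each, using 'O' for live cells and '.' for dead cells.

Answer: ....O.
......
......
O.....
OOO..O
...O.O
OOOO..
OO....
O..OOO

Derivation:
Simulating step by step:
Generation 0 (given above): 16 live cells
Generation 1: 18 live cells
(generation 1 grid is the final answer)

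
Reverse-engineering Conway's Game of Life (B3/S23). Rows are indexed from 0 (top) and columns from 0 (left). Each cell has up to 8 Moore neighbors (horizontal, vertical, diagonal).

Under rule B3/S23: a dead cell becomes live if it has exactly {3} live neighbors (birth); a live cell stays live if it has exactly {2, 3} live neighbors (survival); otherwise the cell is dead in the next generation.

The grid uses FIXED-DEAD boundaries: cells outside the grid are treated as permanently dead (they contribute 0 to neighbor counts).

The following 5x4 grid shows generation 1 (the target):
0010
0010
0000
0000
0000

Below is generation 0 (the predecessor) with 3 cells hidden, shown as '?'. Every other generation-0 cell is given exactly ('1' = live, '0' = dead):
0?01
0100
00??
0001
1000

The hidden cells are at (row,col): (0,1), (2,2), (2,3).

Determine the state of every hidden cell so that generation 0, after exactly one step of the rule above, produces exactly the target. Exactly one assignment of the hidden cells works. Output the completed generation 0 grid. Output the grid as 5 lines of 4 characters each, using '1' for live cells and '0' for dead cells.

Hidden generation-0 cells (in order): (0,1), (2,2), (2,3).
A hidden cell only influences target cells in its own 3x3 neighborhood. Try each of the 2^3 = 8 assignments, step the completed generation 0 forward once under B3/S23, and compare with the target:
  (0,1)=0 (2,2)=0 (2,3)=0 -> step gives (0,2)='0' but target has '1' -> reject
  (0,1)=0 (2,2)=0 (2,3)=1 -> step gives (0,2)='0' but target has '1' -> reject
  (0,1)=0 (2,2)=1 (2,3)=0 -> step gives (0,2)='0' but target has '1' -> reject
  (0,1)=0 (2,2)=1 (2,3)=1 -> step gives (0,2)='0' but target has '1' -> reject
  (0,1)=1 (2,2)=0 (2,3)=0 -> step reproduces the target at every cell -> ACCEPT
  (0,1)=1 (2,2)=0 (2,3)=1 -> step gives (1,2)='0' but target has '1' -> reject
  (0,1)=1 (2,2)=1 (2,3)=0 -> step gives (1,1)='1' but target has '0' -> reject
  (0,1)=1 (2,2)=1 (2,3)=1 -> step gives (1,1)='1' but target has '0' -> reject
Unique solution: (0,1)=live, (2,2)=dead, (2,3)=dead.
Check: live-neighbor counts of every cell in the completed generation 0:
2130
2131
1121
1110
0111
Applying B3/S23 to generation 0 with these counts gives:
0010
0010
0000
0000
0000
which matches the target exactly.

Answer: 0101
0100
0000
0001
1000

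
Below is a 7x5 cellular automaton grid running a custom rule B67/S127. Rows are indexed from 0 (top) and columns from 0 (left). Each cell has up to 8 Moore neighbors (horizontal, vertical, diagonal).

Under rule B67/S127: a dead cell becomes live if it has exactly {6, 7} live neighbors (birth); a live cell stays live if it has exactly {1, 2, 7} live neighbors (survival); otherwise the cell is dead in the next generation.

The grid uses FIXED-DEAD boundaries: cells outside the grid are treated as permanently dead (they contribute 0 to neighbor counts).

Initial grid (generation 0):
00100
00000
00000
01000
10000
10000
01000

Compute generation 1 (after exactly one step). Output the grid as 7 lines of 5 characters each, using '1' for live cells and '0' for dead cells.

Simulating step by step:
Generation 0 (given above): 5 live cells
Generation 1: 4 live cells
(generation 1 grid is the final answer)

Answer: 00000
00000
00000
01000
10000
10000
01000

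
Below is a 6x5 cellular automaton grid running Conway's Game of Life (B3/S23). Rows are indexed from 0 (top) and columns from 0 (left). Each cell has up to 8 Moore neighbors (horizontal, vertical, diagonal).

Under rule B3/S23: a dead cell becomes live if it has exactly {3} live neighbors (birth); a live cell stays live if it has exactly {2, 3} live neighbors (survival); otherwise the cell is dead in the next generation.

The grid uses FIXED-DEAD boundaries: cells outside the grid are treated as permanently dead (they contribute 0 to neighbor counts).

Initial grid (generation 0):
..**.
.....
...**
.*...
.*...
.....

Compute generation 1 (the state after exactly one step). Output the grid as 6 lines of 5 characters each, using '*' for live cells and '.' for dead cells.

Answer: .....
..*.*
.....
..*..
.....
.....

Derivation:
Simulating step by step:
Generation 0 (given above): 6 live cells
Generation 1: 3 live cells
(generation 1 grid is the final answer)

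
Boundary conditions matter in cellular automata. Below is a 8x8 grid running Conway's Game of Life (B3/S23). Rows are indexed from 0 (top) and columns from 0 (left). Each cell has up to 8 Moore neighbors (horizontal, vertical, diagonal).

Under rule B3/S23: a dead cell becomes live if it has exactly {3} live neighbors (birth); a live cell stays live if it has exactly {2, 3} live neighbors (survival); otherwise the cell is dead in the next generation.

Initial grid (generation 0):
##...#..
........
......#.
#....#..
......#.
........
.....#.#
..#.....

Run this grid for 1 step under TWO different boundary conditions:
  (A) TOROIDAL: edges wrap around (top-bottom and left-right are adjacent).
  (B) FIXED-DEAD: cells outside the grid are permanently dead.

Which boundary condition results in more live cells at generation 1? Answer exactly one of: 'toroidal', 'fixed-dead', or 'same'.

Under TOROIDAL boundary, generation 1:
.#......
........
........
.....###
........
......#.
........
##....#.
Population = 8

Under FIXED-DEAD boundary, generation 1:
........
........
........
.....##.
........
......#.
........
........
Population = 3

Comparison: toroidal=8, fixed-dead=3 -> toroidal

Answer: toroidal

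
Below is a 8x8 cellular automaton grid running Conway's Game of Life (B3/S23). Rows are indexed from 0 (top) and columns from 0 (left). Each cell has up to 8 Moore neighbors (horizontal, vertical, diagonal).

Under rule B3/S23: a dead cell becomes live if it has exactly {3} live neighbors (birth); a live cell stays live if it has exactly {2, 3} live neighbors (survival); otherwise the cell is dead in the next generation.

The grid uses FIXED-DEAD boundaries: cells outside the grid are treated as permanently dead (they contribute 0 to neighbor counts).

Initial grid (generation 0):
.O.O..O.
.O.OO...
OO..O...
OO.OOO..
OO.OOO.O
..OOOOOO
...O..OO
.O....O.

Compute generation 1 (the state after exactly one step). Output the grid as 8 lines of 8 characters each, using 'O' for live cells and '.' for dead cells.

Simulating step by step:
Generation 0 (given above): 31 live cells
Generation 1: 13 live cells
(generation 1 grid is the final answer)

Answer: ...OO...
.O.OOO..
........
......O.
O......O
.O......
...O....
......OO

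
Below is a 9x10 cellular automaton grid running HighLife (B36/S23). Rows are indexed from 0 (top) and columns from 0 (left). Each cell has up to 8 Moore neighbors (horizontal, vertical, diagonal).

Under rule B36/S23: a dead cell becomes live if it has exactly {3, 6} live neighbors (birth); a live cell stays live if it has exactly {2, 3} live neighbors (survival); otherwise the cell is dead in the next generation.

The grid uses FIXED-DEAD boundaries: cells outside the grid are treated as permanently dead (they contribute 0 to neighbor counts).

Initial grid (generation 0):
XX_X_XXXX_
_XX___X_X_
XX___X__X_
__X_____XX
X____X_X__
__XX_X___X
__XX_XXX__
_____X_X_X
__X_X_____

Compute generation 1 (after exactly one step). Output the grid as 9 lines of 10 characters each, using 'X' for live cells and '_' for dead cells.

Simulating step by step:
Generation 0 (given above): 35 live cells
Generation 1: 37 live cells
(generation 1 grid is the final answer)

Answer: XX___XX_X_
____X__XXX
X_______X_
X_____XXXX
_XXXX_X__X
_XXX_XXXX_
__XX_X_X__
__X__X_XX_
__________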